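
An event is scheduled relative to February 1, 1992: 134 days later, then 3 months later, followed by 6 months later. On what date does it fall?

March 14, 1993

Counting forward 134 days from February 1, 1992:
February has 29 days, so 29 − 1 = 28 days remain after February 1, 1992; 134 − 28 = 106 left.
March 1992 has 31 days: 106 − 31 = 75 left.
April 1992 has 30 days: 75 − 30 = 45 left.
May 1992 has 31 days: 45 − 31 = 14 left.
14 days into June 1992 → June 14, 1992.
Counting forward 3 months from June 14, 1992:
month 6 + 3 = 9 → September 1992.
Day 14 is valid in September, giving September 14, 1992.
Advancing 6 months from September 14, 1992:
month 9 + 6 = 15, which is month 3 of year 1993 → March 1993.
Day 14 is valid in March, giving March 14, 1993.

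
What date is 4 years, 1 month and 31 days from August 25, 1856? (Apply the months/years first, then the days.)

Counting forward 4 years, 1 month and 31 days from August 25, 1856: first the month/year part, then the days.
+4 years → 1860; month 8 + 1 = 9 → September 1860.
Day 25 is valid in September, giving September 25, 1860.
Now add 31 days from September 25, 1860.
September has 30 days, so 30 − 25 = 5 days remain after September 25, 1860; 31 − 5 = 26 left.
26 days into October 1860 → October 26, 1860.

October 26, 1860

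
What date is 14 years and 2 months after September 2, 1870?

November 2, 1884

Adding 14 years and 2 months from September 2, 1870.
+14 years → 1884; month 9 + 2 = 11 → November 1884.
Day 2 is valid in November, giving November 2, 1884.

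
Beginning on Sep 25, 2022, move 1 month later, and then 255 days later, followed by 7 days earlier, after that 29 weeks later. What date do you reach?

January 19, 2024

Advancing 1 month from September 25, 2022:
month 9 + 1 = 10 → October 2022.
Day 25 is valid in October, giving October 25, 2022.
Advancing 255 days from October 25, 2022:
October has 31 days, so 31 − 25 = 6 days remain after October 25, 2022; 255 − 6 = 249 left.
November 2022 has 30 days: 249 − 30 = 219 left.
December 2022 has 31 days: 219 − 31 = 188 left.
January 2023 has 31 days: 188 − 31 = 157 left.
February 2023 has 28 days (2023 is not a leap year): 157 − 28 = 129 left.
March 2023 has 31 days: 129 − 31 = 98 left.
April 2023 has 30 days: 98 − 30 = 68 left.
May 2023 has 31 days: 68 − 31 = 37 left.
June 2023 has 30 days: 37 − 30 = 7 left.
7 days into July 2023 → July 7, 2023.
Counting back 7 days from July 7, 2023:
Going back 7 days from July 7, 2023 reaches the end of the previous month; 7 − 7 = 0 left.
June 2023 has 30 days; 30 − 0 = 30 → June 30, 2023.
Advancing 29 weeks (= 203 days) from June 30, 2023:
June has 30 days, so 30 − 30 = 0 days remain after June 30, 2023; 203 − 0 = 203 left.
July 2023 has 31 days: 203 − 31 = 172 left.
August 2023 has 31 days: 172 − 31 = 141 left.
September 2023 has 30 days: 141 − 30 = 111 left.
October 2023 has 31 days: 111 − 31 = 80 left.
November 2023 has 30 days: 80 − 30 = 50 left.
December 2023 has 31 days: 50 − 31 = 19 left.
19 days into January 2024 → January 19, 2024.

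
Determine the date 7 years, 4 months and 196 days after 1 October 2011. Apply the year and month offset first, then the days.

Advancing 7 years, 4 months and 196 days from October 1, 2011: first the month/year part, then the days.
+7 years → 2018; month 10 + 4 = 14, which is month 2 of year 2019 → February 2019.
Day 1 is valid in February, giving February 1, 2019.
Now add 196 days from February 1, 2019.
February has 28 days, so 28 − 1 = 27 days remain after February 1, 2019; 196 − 27 = 169 left.
March 2019 has 31 days: 169 − 31 = 138 left.
April 2019 has 30 days: 138 − 30 = 108 left.
May 2019 has 31 days: 108 − 31 = 77 left.
June 2019 has 30 days: 77 − 30 = 47 left.
July 2019 has 31 days: 47 − 31 = 16 left.
16 days into August 2019 → August 16, 2019.

August 16, 2019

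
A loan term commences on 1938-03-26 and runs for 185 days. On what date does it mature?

Counting forward 185 days from March 26, 1938.
March has 31 days, so 31 − 26 = 5 days remain after March 26, 1938; 185 − 5 = 180 left.
April 1938 has 30 days: 180 − 30 = 150 left.
May 1938 has 31 days: 150 − 31 = 119 left.
June 1938 has 30 days: 119 − 30 = 89 left.
July 1938 has 31 days: 89 − 31 = 58 left.
August 1938 has 31 days: 58 − 31 = 27 left.
27 days into September 1938 → September 27, 1938.

September 27, 1938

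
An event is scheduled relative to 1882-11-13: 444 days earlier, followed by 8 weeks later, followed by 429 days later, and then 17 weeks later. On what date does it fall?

April 22, 1883

Subtracting 444 days from November 13, 1882:
Going back 13 days from November 13, 1882 reaches the end of the previous month; 444 − 13 = 431 left.
October 1882 has 31 days: 431 − 31 = 400 left.
September 1882 has 30 days: 400 − 30 = 370 left.
August 1882 has 31 days: 370 − 31 = 339 left.
July 1882 has 31 days: 339 − 31 = 308 left.
June 1882 has 30 days: 308 − 30 = 278 left.
May 1882 has 31 days: 278 − 31 = 247 left.
April 1882 has 30 days: 247 − 30 = 217 left.
March 1882 has 31 days: 217 − 31 = 186 left.
February 1882 has 28 days (1882 is not a leap year): 186 − 28 = 158 left.
January 1882 has 31 days: 158 − 31 = 127 left.
December 1881 has 31 days: 127 − 31 = 96 left.
November 1881 has 30 days: 96 − 30 = 66 left.
October 1881 has 31 days: 66 − 31 = 35 left.
September 1881 has 30 days: 35 − 30 = 5 left.
August 1881 has 31 days; 31 − 5 = 26 → August 26, 1881.
Counting forward 8 weeks (= 56 days) from August 26, 1881:
August has 31 days, so 31 − 26 = 5 days remain after August 26, 1881; 56 − 5 = 51 left.
September 1881 has 30 days: 51 − 30 = 21 left.
21 days into October 1881 → October 21, 1881.
Adding 429 days from October 21, 1881:
October has 31 days, so 31 − 21 = 10 days remain after October 21, 1881; 429 − 10 = 419 left.
November 1881 has 30 days: 419 − 30 = 389 left.
December 1881 has 31 days: 389 − 31 = 358 left.
January 1882 has 31 days: 358 − 31 = 327 left.
February 1882 has 28 days (1882 is not a leap year): 327 − 28 = 299 left.
March 1882 has 31 days: 299 − 31 = 268 left.
April 1882 has 30 days: 268 − 30 = 238 left.
May 1882 has 31 days: 238 − 31 = 207 left.
June 1882 has 30 days: 207 − 30 = 177 left.
July 1882 has 31 days: 177 − 31 = 146 left.
August 1882 has 31 days: 146 − 31 = 115 left.
September 1882 has 30 days: 115 − 30 = 85 left.
October 1882 has 31 days: 85 − 31 = 54 left.
November 1882 has 30 days: 54 − 30 = 24 left.
24 days into December 1882 → December 24, 1882.
Advancing 17 weeks (= 119 days) from December 24, 1882:
December has 31 days, so 31 − 24 = 7 days remain after December 24, 1882; 119 − 7 = 112 left.
January 1883 has 31 days: 112 − 31 = 81 left.
February 1883 has 28 days (1883 is not a leap year): 81 − 28 = 53 left.
March 1883 has 31 days: 53 − 31 = 22 left.
22 days into April 1883 → April 22, 1883.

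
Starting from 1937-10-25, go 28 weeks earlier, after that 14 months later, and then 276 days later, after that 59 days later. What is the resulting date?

Subtracting 28 weeks (= 196 days) from October 25, 1937:
Going back 25 days from October 25, 1937 reaches the end of the previous month; 196 − 25 = 171 left.
September 1937 has 30 days: 171 − 30 = 141 left.
August 1937 has 31 days: 141 − 31 = 110 left.
July 1937 has 31 days: 110 − 31 = 79 left.
June 1937 has 30 days: 79 − 30 = 49 left.
May 1937 has 31 days: 49 − 31 = 18 left.
April 1937 has 30 days; 30 − 18 = 12 → April 12, 1937.
Advancing 14 months from April 12, 1937:
month 4 + 14 = 18, which is month 6 of year 1938 → June 1938.
Day 12 is valid in June, giving June 12, 1938.
Adding 276 days from June 12, 1938:
June has 30 days, so 30 − 12 = 18 days remain after June 12, 1938; 276 − 18 = 258 left.
July 1938 has 31 days: 258 − 31 = 227 left.
August 1938 has 31 days: 227 − 31 = 196 left.
September 1938 has 30 days: 196 − 30 = 166 left.
October 1938 has 31 days: 166 − 31 = 135 left.
November 1938 has 30 days: 135 − 30 = 105 left.
December 1938 has 31 days: 105 − 31 = 74 left.
January 1939 has 31 days: 74 − 31 = 43 left.
February 1939 has 28 days (1939 is not a leap year): 43 − 28 = 15 left.
15 days into March 1939 → March 15, 1939.
Advancing 59 days from March 15, 1939:
March has 31 days, so 31 − 15 = 16 days remain after March 15, 1939; 59 − 16 = 43 left.
April 1939 has 30 days: 43 − 30 = 13 left.
13 days into May 1939 → May 13, 1939.

May 13, 1939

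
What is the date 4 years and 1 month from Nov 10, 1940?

December 10, 1944

Counting forward 4 years and 1 month from November 10, 1940.
+4 years → 1944; month 11 + 1 = 12 → December 1944.
Day 10 is valid in December, giving December 10, 1944.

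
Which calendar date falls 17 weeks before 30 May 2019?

Counting back 17 weeks = 119 days from May 30, 2019.
Going back 30 days from May 30, 2019 reaches the end of the previous month; 119 − 30 = 89 left.
April 2019 has 30 days: 89 − 30 = 59 left.
March 2019 has 31 days: 59 − 31 = 28 left.
February 2019 has 28 days (2019 is not a leap year): 28 − 28 = 0 left.
January 2019 has 31 days; 31 − 0 = 31 → January 31, 2019.

January 31, 2019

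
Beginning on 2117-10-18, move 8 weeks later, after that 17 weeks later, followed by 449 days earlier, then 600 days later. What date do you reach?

September 9, 2118

Adding 8 weeks (= 56 days) from October 18, 2117:
October has 31 days, so 31 − 18 = 13 days remain after October 18, 2117; 56 − 13 = 43 left.
November 2117 has 30 days: 43 − 30 = 13 left.
13 days into December 2117 → December 13, 2117.
Advancing 17 weeks (= 119 days) from December 13, 2117:
December has 31 days, so 31 − 13 = 18 days remain after December 13, 2117; 119 − 18 = 101 left.
January 2118 has 31 days: 101 − 31 = 70 left.
February 2118 has 28 days (2118 is not a leap year): 70 − 28 = 42 left.
March 2118 has 31 days: 42 − 31 = 11 left.
11 days into April 2118 → April 11, 2118.
Subtracting 449 days from April 11, 2118:
Going back 11 days from April 11, 2118 reaches the end of the previous month; 449 − 11 = 438 left.
March 2118 has 31 days: 438 − 31 = 407 left.
February 2118 has 28 days (2118 is not a leap year): 407 − 28 = 379 left.
January 2118 has 31 days: 379 − 31 = 348 left.
December 2117 has 31 days: 348 − 31 = 317 left.
November 2117 has 30 days: 317 − 30 = 287 left.
October 2117 has 31 days: 287 − 31 = 256 left.
September 2117 has 30 days: 256 − 30 = 226 left.
August 2117 has 31 days: 226 − 31 = 195 left.
July 2117 has 31 days: 195 − 31 = 164 left.
June 2117 has 30 days: 164 − 30 = 134 left.
May 2117 has 31 days: 134 − 31 = 103 left.
April 2117 has 30 days: 103 − 30 = 73 left.
March 2117 has 31 days: 73 − 31 = 42 left.
February 2117 has 28 days (2117 is not a leap year): 42 − 28 = 14 left.
January 2117 has 31 days; 31 − 14 = 17 → January 17, 2117.
Adding 600 days from January 17, 2117:
January has 31 days, so 31 − 17 = 14 days remain after January 17, 2117; 600 − 14 = 586 left.
February 2117 has 28 days (2117 is not a leap year): 586 − 28 = 558 left.
March 2117 has 31 days: 558 − 31 = 527 left.
April 2117 has 30 days: 527 − 30 = 497 left.
May 2117 has 31 days: 497 − 31 = 466 left.
June 2117 has 30 days: 466 − 30 = 436 left.
July 2117 has 31 days: 436 − 31 = 405 left.
August 2117 has 31 days: 405 − 31 = 374 left.
September 2117 has 30 days: 374 − 30 = 344 left.
October 2117 has 31 days: 344 − 31 = 313 left.
November 2117 has 30 days: 313 − 30 = 283 left.
December 2117 has 31 days: 283 − 31 = 252 left.
January 2118 has 31 days: 252 − 31 = 221 left.
February 2118 has 28 days (2118 is not a leap year): 221 − 28 = 193 left.
March 2118 has 31 days: 193 − 31 = 162 left.
April 2118 has 30 days: 162 − 30 = 132 left.
May 2118 has 31 days: 132 − 31 = 101 left.
June 2118 has 30 days: 101 − 30 = 71 left.
July 2118 has 31 days: 71 − 31 = 40 left.
August 2118 has 31 days: 40 − 31 = 9 left.
9 days into September 2118 → September 9, 2118.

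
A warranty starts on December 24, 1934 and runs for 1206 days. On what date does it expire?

April 13, 1938

Counting forward 1206 days from December 24, 1934.
December has 31 days, so 31 − 24 = 7 days remain after December 24, 1934; 1206 − 7 = 1199 left.
January 1935 has 31 days: 1199 − 31 = 1168 left.
February 1935 has 28 days (1935 is not a leap year): 1168 − 28 = 1140 left.
March 1935 has 31 days: 1140 − 31 = 1109 left.
April 1935 has 30 days: 1109 − 30 = 1079 left.
May 1935 has 31 days: 1079 − 31 = 1048 left.
June 1935 has 30 days: 1048 − 30 = 1018 left.
July 1935 has 31 days: 1018 − 31 = 987 left.
August 1935 has 31 days: 987 − 31 = 956 left.
September 1935 has 30 days: 956 − 30 = 926 left.
October 1935 has 31 days: 926 − 31 = 895 left.
November 1935 has 30 days: 895 − 30 = 865 left.
December 1935 has 31 days: 865 − 31 = 834 left.
January 1936 has 31 days: 834 − 31 = 803 left.
February 1936 has 29 days (1936 is a leap year): 803 − 29 = 774 left.
March 1936 has 31 days: 774 − 31 = 743 left.
April 1936 has 30 days: 743 − 30 = 713 left.
May 1936 has 31 days: 713 − 31 = 682 left.
June 1936 has 30 days: 682 − 30 = 652 left.
July 1936 has 31 days: 652 − 31 = 621 left.
August 1936 has 31 days: 621 − 31 = 590 left.
September 1936 has 30 days: 590 − 30 = 560 left.
October 1936 has 31 days: 560 − 31 = 529 left.
November 1936 has 30 days: 529 − 30 = 499 left.
December 1936 has 31 days: 499 − 31 = 468 left.
January 1937 has 31 days: 468 − 31 = 437 left.
February 1937 has 28 days (1937 is not a leap year): 437 − 28 = 409 left.
March 1937 has 31 days: 409 − 31 = 378 left.
April 1937 has 30 days: 378 − 30 = 348 left.
May 1937 has 31 days: 348 − 31 = 317 left.
June 1937 has 30 days: 317 − 30 = 287 left.
July 1937 has 31 days: 287 − 31 = 256 left.
August 1937 has 31 days: 256 − 31 = 225 left.
September 1937 has 30 days: 225 − 30 = 195 left.
October 1937 has 31 days: 195 − 31 = 164 left.
November 1937 has 30 days: 164 − 30 = 134 left.
December 1937 has 31 days: 134 − 31 = 103 left.
January 1938 has 31 days: 103 − 31 = 72 left.
February 1938 has 28 days (1938 is not a leap year): 72 − 28 = 44 left.
March 1938 has 31 days: 44 − 31 = 13 left.
13 days into April 1938 → April 13, 1938.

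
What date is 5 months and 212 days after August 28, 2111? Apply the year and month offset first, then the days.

Advancing 5 months and 212 days from August 28, 2111: first the month/year part, then the days.
month 8 + 5 = 13, which is month 1 of year 2112 → January 2112.
Day 28 is valid in January, giving January 28, 2112.
Now add 212 days from January 28, 2112.
January has 31 days, so 31 − 28 = 3 days remain after January 28, 2112; 212 − 3 = 209 left.
February 2112 has 29 days (2112 is a leap year): 209 − 29 = 180 left.
March 2112 has 31 days: 180 − 31 = 149 left.
April 2112 has 30 days: 149 − 30 = 119 left.
May 2112 has 31 days: 119 − 31 = 88 left.
June 2112 has 30 days: 88 − 30 = 58 left.
July 2112 has 31 days: 58 − 31 = 27 left.
27 days into August 2112 → August 27, 2112.

August 27, 2112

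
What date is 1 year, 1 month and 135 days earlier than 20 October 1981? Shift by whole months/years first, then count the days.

Going back 1 year, 1 month and 135 days from October 20, 1981: first the month/year part, then the days.
-1 year → 1980; month 10 − 1 = 9 → September 1980.
Day 20 is valid in September, giving September 20, 1980.
Now subtract 135 days from September 20, 1980.
Going back 20 days from September 20, 1980 reaches the end of the previous month; 135 − 20 = 115 left.
August 1980 has 31 days: 115 − 31 = 84 left.
July 1980 has 31 days: 84 − 31 = 53 left.
June 1980 has 30 days: 53 − 30 = 23 left.
May 1980 has 31 days; 31 − 23 = 8 → May 8, 1980.

May 8, 1980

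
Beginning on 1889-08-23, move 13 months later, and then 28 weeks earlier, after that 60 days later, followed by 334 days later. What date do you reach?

Adding 13 months from August 23, 1889:
month 8 + 13 = 21, which is month 9 of year 1890 → September 1890.
Day 23 is valid in September, giving September 23, 1890.
Subtracting 28 weeks (= 196 days) from September 23, 1890:
Going back 23 days from September 23, 1890 reaches the end of the previous month; 196 − 23 = 173 left.
August 1890 has 31 days: 173 − 31 = 142 left.
July 1890 has 31 days: 142 − 31 = 111 left.
June 1890 has 30 days: 111 − 30 = 81 left.
May 1890 has 31 days: 81 − 31 = 50 left.
April 1890 has 30 days: 50 − 30 = 20 left.
March 1890 has 31 days; 31 − 20 = 11 → March 11, 1890.
Adding 60 days from March 11, 1890:
March has 31 days, so 31 − 11 = 20 days remain after March 11, 1890; 60 − 20 = 40 left.
April 1890 has 30 days: 40 − 30 = 10 left.
10 days into May 1890 → May 10, 1890.
Advancing 334 days from May 10, 1890:
May has 31 days, so 31 − 10 = 21 days remain after May 10, 1890; 334 − 21 = 313 left.
June 1890 has 30 days: 313 − 30 = 283 left.
July 1890 has 31 days: 283 − 31 = 252 left.
August 1890 has 31 days: 252 − 31 = 221 left.
September 1890 has 30 days: 221 − 30 = 191 left.
October 1890 has 31 days: 191 − 31 = 160 left.
November 1890 has 30 days: 160 − 30 = 130 left.
December 1890 has 31 days: 130 − 31 = 99 left.
January 1891 has 31 days: 99 − 31 = 68 left.
February 1891 has 28 days (1891 is not a leap year): 68 − 28 = 40 left.
March 1891 has 31 days: 40 − 31 = 9 left.
9 days into April 1891 → April 9, 1891.

April 9, 1891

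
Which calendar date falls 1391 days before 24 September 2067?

Counting back 1391 days from September 24, 2067.
Going back 24 days from September 24, 2067 reaches the end of the previous month; 1391 − 24 = 1367 left.
August 2067 has 31 days: 1367 − 31 = 1336 left.
July 2067 has 31 days: 1336 − 31 = 1305 left.
June 2067 has 30 days: 1305 − 30 = 1275 left.
May 2067 has 31 days: 1275 − 31 = 1244 left.
April 2067 has 30 days: 1244 − 30 = 1214 left.
March 2067 has 31 days: 1214 − 31 = 1183 left.
February 2067 has 28 days (2067 is not a leap year): 1183 − 28 = 1155 left.
January 2067 has 31 days: 1155 − 31 = 1124 left.
December 2066 has 31 days: 1124 − 31 = 1093 left.
November 2066 has 30 days: 1093 − 30 = 1063 left.
October 2066 has 31 days: 1063 − 31 = 1032 left.
September 2066 has 30 days: 1032 − 30 = 1002 left.
August 2066 has 31 days: 1002 − 31 = 971 left.
July 2066 has 31 days: 971 − 31 = 940 left.
June 2066 has 30 days: 940 − 30 = 910 left.
May 2066 has 31 days: 910 − 31 = 879 left.
April 2066 has 30 days: 879 − 30 = 849 left.
March 2066 has 31 days: 849 − 31 = 818 left.
February 2066 has 28 days (2066 is not a leap year): 818 − 28 = 790 left.
January 2066 has 31 days: 790 − 31 = 759 left.
December 2065 has 31 days: 759 − 31 = 728 left.
November 2065 has 30 days: 728 − 30 = 698 left.
October 2065 has 31 days: 698 − 31 = 667 left.
September 2065 has 30 days: 667 − 30 = 637 left.
August 2065 has 31 days: 637 − 31 = 606 left.
July 2065 has 31 days: 606 − 31 = 575 left.
June 2065 has 30 days: 575 − 30 = 545 left.
May 2065 has 31 days: 545 − 31 = 514 left.
April 2065 has 30 days: 514 − 30 = 484 left.
March 2065 has 31 days: 484 − 31 = 453 left.
February 2065 has 28 days (2065 is not a leap year): 453 − 28 = 425 left.
January 2065 has 31 days: 425 − 31 = 394 left.
December 2064 has 31 days: 394 − 31 = 363 left.
November 2064 has 30 days: 363 − 30 = 333 left.
October 2064 has 31 days: 333 − 31 = 302 left.
September 2064 has 30 days: 302 − 30 = 272 left.
August 2064 has 31 days: 272 − 31 = 241 left.
July 2064 has 31 days: 241 − 31 = 210 left.
June 2064 has 30 days: 210 − 30 = 180 left.
May 2064 has 31 days: 180 − 31 = 149 left.
April 2064 has 30 days: 149 − 30 = 119 left.
March 2064 has 31 days: 119 − 31 = 88 left.
February 2064 has 29 days (2064 is a leap year): 88 − 29 = 59 left.
January 2064 has 31 days: 59 − 31 = 28 left.
December 2063 has 31 days; 31 − 28 = 3 → December 3, 2063.

December 3, 2063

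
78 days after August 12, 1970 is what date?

October 29, 1970

Advancing 78 days from August 12, 1970.
August has 31 days, so 31 − 12 = 19 days remain after August 12, 1970; 78 − 19 = 59 left.
September 1970 has 30 days: 59 − 30 = 29 left.
29 days into October 1970 → October 29, 1970.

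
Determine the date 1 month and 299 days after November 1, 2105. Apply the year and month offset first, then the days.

Adding 1 month and 299 days from November 1, 2105: first the month/year part, then the days.
month 11 + 1 = 12 → December 2105.
Day 1 is valid in December, giving December 1, 2105.
Now add 299 days from December 1, 2105.
December has 31 days, so 31 − 1 = 30 days remain after December 1, 2105; 299 − 30 = 269 left.
January 2106 has 31 days: 269 − 31 = 238 left.
February 2106 has 28 days (2106 is not a leap year): 238 − 28 = 210 left.
March 2106 has 31 days: 210 − 31 = 179 left.
April 2106 has 30 days: 179 − 30 = 149 left.
May 2106 has 31 days: 149 − 31 = 118 left.
June 2106 has 30 days: 118 − 30 = 88 left.
July 2106 has 31 days: 88 − 31 = 57 left.
August 2106 has 31 days: 57 − 31 = 26 left.
26 days into September 2106 → September 26, 2106.

September 26, 2106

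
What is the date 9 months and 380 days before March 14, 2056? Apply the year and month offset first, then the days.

Counting back 9 months and 380 days from March 14, 2056: first the month/year part, then the days.
month 3 − 9 = -6, which is month 6 of year 2055 → June 2055.
Day 14 is valid in June, giving June 14, 2055.
Now subtract 380 days from June 14, 2055.
Going back 14 days from June 14, 2055 reaches the end of the previous month; 380 − 14 = 366 left.
May 2055 has 31 days: 366 − 31 = 335 left.
April 2055 has 30 days: 335 − 30 = 305 left.
March 2055 has 31 days: 305 − 31 = 274 left.
February 2055 has 28 days (2055 is not a leap year): 274 − 28 = 246 left.
January 2055 has 31 days: 246 − 31 = 215 left.
December 2054 has 31 days: 215 − 31 = 184 left.
November 2054 has 30 days: 184 − 30 = 154 left.
October 2054 has 31 days: 154 − 31 = 123 left.
September 2054 has 30 days: 123 − 30 = 93 left.
August 2054 has 31 days: 93 − 31 = 62 left.
July 2054 has 31 days: 62 − 31 = 31 left.
June 2054 has 30 days: 31 − 30 = 1 left.
May 2054 has 31 days; 31 − 1 = 30 → May 30, 2054.

May 30, 2054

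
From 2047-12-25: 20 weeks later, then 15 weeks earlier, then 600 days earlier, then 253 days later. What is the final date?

Counting forward 20 weeks (= 140 days) from December 25, 2047:
December has 31 days, so 31 − 25 = 6 days remain after December 25, 2047; 140 − 6 = 134 left.
January 2048 has 31 days: 134 − 31 = 103 left.
February 2048 has 29 days (2048 is a leap year): 103 − 29 = 74 left.
March 2048 has 31 days: 74 − 31 = 43 left.
April 2048 has 30 days: 43 − 30 = 13 left.
13 days into May 2048 → May 13, 2048.
Subtracting 15 weeks (= 105 days) from May 13, 2048:
Going back 13 days from May 13, 2048 reaches the end of the previous month; 105 − 13 = 92 left.
April 2048 has 30 days: 92 − 30 = 62 left.
March 2048 has 31 days: 62 − 31 = 31 left.
February 2048 has 29 days (2048 is a leap year): 31 − 29 = 2 left.
January 2048 has 31 days; 31 − 2 = 29 → January 29, 2048.
Going back 600 days from January 29, 2048:
Going back 29 days from January 29, 2048 reaches the end of the previous month; 600 − 29 = 571 left.
December 2047 has 31 days: 571 − 31 = 540 left.
November 2047 has 30 days: 540 − 30 = 510 left.
October 2047 has 31 days: 510 − 31 = 479 left.
September 2047 has 30 days: 479 − 30 = 449 left.
August 2047 has 31 days: 449 − 31 = 418 left.
July 2047 has 31 days: 418 − 31 = 387 left.
June 2047 has 30 days: 387 − 30 = 357 left.
May 2047 has 31 days: 357 − 31 = 326 left.
April 2047 has 30 days: 326 − 30 = 296 left.
March 2047 has 31 days: 296 − 31 = 265 left.
February 2047 has 28 days (2047 is not a leap year): 265 − 28 = 237 left.
January 2047 has 31 days: 237 − 31 = 206 left.
December 2046 has 31 days: 206 − 31 = 175 left.
November 2046 has 30 days: 175 − 30 = 145 left.
October 2046 has 31 days: 145 − 31 = 114 left.
September 2046 has 30 days: 114 − 30 = 84 left.
August 2046 has 31 days: 84 − 31 = 53 left.
July 2046 has 31 days: 53 − 31 = 22 left.
June 2046 has 30 days; 30 − 22 = 8 → June 8, 2046.
Counting forward 253 days from June 8, 2046:
June has 30 days, so 30 − 8 = 22 days remain after June 8, 2046; 253 − 22 = 231 left.
July 2046 has 31 days: 231 − 31 = 200 left.
August 2046 has 31 days: 200 − 31 = 169 left.
September 2046 has 30 days: 169 − 30 = 139 left.
October 2046 has 31 days: 139 − 31 = 108 left.
November 2046 has 30 days: 108 − 30 = 78 left.
December 2046 has 31 days: 78 − 31 = 47 left.
January 2047 has 31 days: 47 − 31 = 16 left.
16 days into February 2047 → February 16, 2047.

February 16, 2047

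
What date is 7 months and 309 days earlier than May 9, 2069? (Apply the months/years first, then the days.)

December 5, 2067

Going back 7 months and 309 days from May 9, 2069: first the month/year part, then the days.
month 5 − 7 = -2, which is month 10 of year 2068 → October 2068.
Day 9 is valid in October, giving October 9, 2068.
Now subtract 309 days from October 9, 2068.
Going back 9 days from October 9, 2068 reaches the end of the previous month; 309 − 9 = 300 left.
September 2068 has 30 days: 300 − 30 = 270 left.
August 2068 has 31 days: 270 − 31 = 239 left.
July 2068 has 31 days: 239 − 31 = 208 left.
June 2068 has 30 days: 208 − 30 = 178 left.
May 2068 has 31 days: 178 − 31 = 147 left.
April 2068 has 30 days: 147 − 30 = 117 left.
March 2068 has 31 days: 117 − 31 = 86 left.
February 2068 has 29 days (2068 is a leap year): 86 − 29 = 57 left.
January 2068 has 31 days: 57 − 31 = 26 left.
December 2067 has 31 days; 31 − 26 = 5 → December 5, 2067.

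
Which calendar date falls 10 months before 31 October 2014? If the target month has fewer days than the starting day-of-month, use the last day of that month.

Subtracting 10 months from October 31, 2014.
month 10 − 10 = 0, which is month 12 of year 2013 → December 2013.
Day 31 is valid in December, giving December 31, 2013.

December 31, 2013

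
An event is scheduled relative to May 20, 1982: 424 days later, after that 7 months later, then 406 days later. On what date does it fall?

Advancing 424 days from May 20, 1982:
May has 31 days, so 31 − 20 = 11 days remain after May 20, 1982; 424 − 11 = 413 left.
June 1982 has 30 days: 413 − 30 = 383 left.
July 1982 has 31 days: 383 − 31 = 352 left.
August 1982 has 31 days: 352 − 31 = 321 left.
September 1982 has 30 days: 321 − 30 = 291 left.
October 1982 has 31 days: 291 − 31 = 260 left.
November 1982 has 30 days: 260 − 30 = 230 left.
December 1982 has 31 days: 230 − 31 = 199 left.
January 1983 has 31 days: 199 − 31 = 168 left.
February 1983 has 28 days (1983 is not a leap year): 168 − 28 = 140 left.
March 1983 has 31 days: 140 − 31 = 109 left.
April 1983 has 30 days: 109 − 30 = 79 left.
May 1983 has 31 days: 79 − 31 = 48 left.
June 1983 has 30 days: 48 − 30 = 18 left.
18 days into July 1983 → July 18, 1983.
Counting forward 7 months from July 18, 1983:
month 7 + 7 = 14, which is month 2 of year 1984 → February 1984.
Day 18 is valid in February, giving February 18, 1984.
Adding 406 days from February 18, 1984:
February has 29 days, so 29 − 18 = 11 days remain after February 18, 1984; 406 − 11 = 395 left.
March 1984 has 31 days: 395 − 31 = 364 left.
April 1984 has 30 days: 364 − 30 = 334 left.
May 1984 has 31 days: 334 − 31 = 303 left.
June 1984 has 30 days: 303 − 30 = 273 left.
July 1984 has 31 days: 273 − 31 = 242 left.
August 1984 has 31 days: 242 − 31 = 211 left.
September 1984 has 30 days: 211 − 30 = 181 left.
October 1984 has 31 days: 181 − 31 = 150 left.
November 1984 has 30 days: 150 − 30 = 120 left.
December 1984 has 31 days: 120 − 31 = 89 left.
January 1985 has 31 days: 89 − 31 = 58 left.
February 1985 has 28 days (1985 is not a leap year): 58 − 28 = 30 left.
30 days into March 1985 → March 30, 1985.

March 30, 1985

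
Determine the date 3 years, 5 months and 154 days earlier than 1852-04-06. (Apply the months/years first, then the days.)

June 5, 1848

Going back 3 years, 5 months and 154 days from April 6, 1852: first the month/year part, then the days.
-3 years → 1849; month 4 − 5 = -1, which is month 11 of year 1848 → November 1848.
Day 6 is valid in November, giving November 6, 1848.
Now subtract 154 days from November 6, 1848.
Going back 6 days from November 6, 1848 reaches the end of the previous month; 154 − 6 = 148 left.
October 1848 has 31 days: 148 − 31 = 117 left.
September 1848 has 30 days: 117 − 30 = 87 left.
August 1848 has 31 days: 87 − 31 = 56 left.
July 1848 has 31 days: 56 − 31 = 25 left.
June 1848 has 30 days; 30 − 25 = 5 → June 5, 1848.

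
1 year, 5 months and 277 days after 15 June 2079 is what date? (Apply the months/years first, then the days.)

Adding 1 year, 5 months and 277 days from June 15, 2079: first the month/year part, then the days.
+1 year → 2080; month 6 + 5 = 11 → November 2080.
Day 15 is valid in November, giving November 15, 2080.
Now add 277 days from November 15, 2080.
November has 30 days, so 30 − 15 = 15 days remain after November 15, 2080; 277 − 15 = 262 left.
December 2080 has 31 days: 262 − 31 = 231 left.
January 2081 has 31 days: 231 − 31 = 200 left.
February 2081 has 28 days (2081 is not a leap year): 200 − 28 = 172 left.
March 2081 has 31 days: 172 − 31 = 141 left.
April 2081 has 30 days: 141 − 30 = 111 left.
May 2081 has 31 days: 111 − 31 = 80 left.
June 2081 has 30 days: 80 − 30 = 50 left.
July 2081 has 31 days: 50 − 31 = 19 left.
19 days into August 2081 → August 19, 2081.

August 19, 2081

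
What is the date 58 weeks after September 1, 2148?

October 12, 2149

Adding 58 weeks = 406 days from September 1, 2148.
September has 30 days, so 30 − 1 = 29 days remain after September 1, 2148; 406 − 29 = 377 left.
October 2148 has 31 days: 377 − 31 = 346 left.
November 2148 has 30 days: 346 − 30 = 316 left.
December 2148 has 31 days: 316 − 31 = 285 left.
January 2149 has 31 days: 285 − 31 = 254 left.
February 2149 has 28 days (2149 is not a leap year): 254 − 28 = 226 left.
March 2149 has 31 days: 226 − 31 = 195 left.
April 2149 has 30 days: 195 − 30 = 165 left.
May 2149 has 31 days: 165 − 31 = 134 left.
June 2149 has 30 days: 134 − 30 = 104 left.
July 2149 has 31 days: 104 − 31 = 73 left.
August 2149 has 31 days: 73 − 31 = 42 left.
September 2149 has 30 days: 42 − 30 = 12 left.
12 days into October 2149 → October 12, 2149.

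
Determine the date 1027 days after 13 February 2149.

Advancing 1027 days from February 13, 2149.
February has 28 days, so 28 − 13 = 15 days remain after February 13, 2149; 1027 − 15 = 1012 left.
March 2149 has 31 days: 1012 − 31 = 981 left.
April 2149 has 30 days: 981 − 30 = 951 left.
May 2149 has 31 days: 951 − 31 = 920 left.
June 2149 has 30 days: 920 − 30 = 890 left.
July 2149 has 31 days: 890 − 31 = 859 left.
August 2149 has 31 days: 859 − 31 = 828 left.
September 2149 has 30 days: 828 − 30 = 798 left.
October 2149 has 31 days: 798 − 31 = 767 left.
November 2149 has 30 days: 767 − 30 = 737 left.
December 2149 has 31 days: 737 − 31 = 706 left.
January 2150 has 31 days: 706 − 31 = 675 left.
February 2150 has 28 days (2150 is not a leap year): 675 − 28 = 647 left.
March 2150 has 31 days: 647 − 31 = 616 left.
April 2150 has 30 days: 616 − 30 = 586 left.
May 2150 has 31 days: 586 − 31 = 555 left.
June 2150 has 30 days: 555 − 30 = 525 left.
July 2150 has 31 days: 525 − 31 = 494 left.
August 2150 has 31 days: 494 − 31 = 463 left.
September 2150 has 30 days: 463 − 30 = 433 left.
October 2150 has 31 days: 433 − 31 = 402 left.
November 2150 has 30 days: 402 − 30 = 372 left.
December 2150 has 31 days: 372 − 31 = 341 left.
January 2151 has 31 days: 341 − 31 = 310 left.
February 2151 has 28 days (2151 is not a leap year): 310 − 28 = 282 left.
March 2151 has 31 days: 282 − 31 = 251 left.
April 2151 has 30 days: 251 − 30 = 221 left.
May 2151 has 31 days: 221 − 31 = 190 left.
June 2151 has 30 days: 190 − 30 = 160 left.
July 2151 has 31 days: 160 − 31 = 129 left.
August 2151 has 31 days: 129 − 31 = 98 left.
September 2151 has 30 days: 98 − 30 = 68 left.
October 2151 has 31 days: 68 − 31 = 37 left.
November 2151 has 30 days: 37 − 30 = 7 left.
7 days into December 2151 → December 7, 2151.

December 7, 2151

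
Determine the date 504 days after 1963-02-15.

July 3, 1964

Advancing 504 days from February 15, 1963.
February has 28 days, so 28 − 15 = 13 days remain after February 15, 1963; 504 − 13 = 491 left.
March 1963 has 31 days: 491 − 31 = 460 left.
April 1963 has 30 days: 460 − 30 = 430 left.
May 1963 has 31 days: 430 − 31 = 399 left.
June 1963 has 30 days: 399 − 30 = 369 left.
July 1963 has 31 days: 369 − 31 = 338 left.
August 1963 has 31 days: 338 − 31 = 307 left.
September 1963 has 30 days: 307 − 30 = 277 left.
October 1963 has 31 days: 277 − 31 = 246 left.
November 1963 has 30 days: 246 − 30 = 216 left.
December 1963 has 31 days: 216 − 31 = 185 left.
January 1964 has 31 days: 185 − 31 = 154 left.
February 1964 has 29 days (1964 is a leap year): 154 − 29 = 125 left.
March 1964 has 31 days: 125 − 31 = 94 left.
April 1964 has 30 days: 94 − 30 = 64 left.
May 1964 has 31 days: 64 − 31 = 33 left.
June 1964 has 30 days: 33 − 30 = 3 left.
3 days into July 1964 → July 3, 1964.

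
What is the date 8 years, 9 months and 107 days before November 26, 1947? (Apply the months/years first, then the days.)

November 11, 1938

Counting back 8 years, 9 months and 107 days from November 26, 1947: first the month/year part, then the days.
-8 years → 1939; month 11 − 9 = 2 → February 1939.
Day 26 is valid in February, giving February 26, 1939.
Now subtract 107 days from February 26, 1939.
Going back 26 days from February 26, 1939 reaches the end of the previous month; 107 − 26 = 81 left.
January 1939 has 31 days: 81 − 31 = 50 left.
December 1938 has 31 days: 50 − 31 = 19 left.
November 1938 has 30 days; 30 − 19 = 11 → November 11, 1938.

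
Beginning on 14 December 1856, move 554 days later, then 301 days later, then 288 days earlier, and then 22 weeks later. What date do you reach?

Adding 554 days from December 14, 1856:
December has 31 days, so 31 − 14 = 17 days remain after December 14, 1856; 554 − 17 = 537 left.
January 1857 has 31 days: 537 − 31 = 506 left.
February 1857 has 28 days (1857 is not a leap year): 506 − 28 = 478 left.
March 1857 has 31 days: 478 − 31 = 447 left.
April 1857 has 30 days: 447 − 30 = 417 left.
May 1857 has 31 days: 417 − 31 = 386 left.
June 1857 has 30 days: 386 − 30 = 356 left.
July 1857 has 31 days: 356 − 31 = 325 left.
August 1857 has 31 days: 325 − 31 = 294 left.
September 1857 has 30 days: 294 − 30 = 264 left.
October 1857 has 31 days: 264 − 31 = 233 left.
November 1857 has 30 days: 233 − 30 = 203 left.
December 1857 has 31 days: 203 − 31 = 172 left.
January 1858 has 31 days: 172 − 31 = 141 left.
February 1858 has 28 days (1858 is not a leap year): 141 − 28 = 113 left.
March 1858 has 31 days: 113 − 31 = 82 left.
April 1858 has 30 days: 82 − 30 = 52 left.
May 1858 has 31 days: 52 − 31 = 21 left.
21 days into June 1858 → June 21, 1858.
Adding 301 days from June 21, 1858:
June has 30 days, so 30 − 21 = 9 days remain after June 21, 1858; 301 − 9 = 292 left.
July 1858 has 31 days: 292 − 31 = 261 left.
August 1858 has 31 days: 261 − 31 = 230 left.
September 1858 has 30 days: 230 − 30 = 200 left.
October 1858 has 31 days: 200 − 31 = 169 left.
November 1858 has 30 days: 169 − 30 = 139 left.
December 1858 has 31 days: 139 − 31 = 108 left.
January 1859 has 31 days: 108 − 31 = 77 left.
February 1859 has 28 days (1859 is not a leap year): 77 − 28 = 49 left.
March 1859 has 31 days: 49 − 31 = 18 left.
18 days into April 1859 → April 18, 1859.
Subtracting 288 days from April 18, 1859:
Going back 18 days from April 18, 1859 reaches the end of the previous month; 288 − 18 = 270 left.
March 1859 has 31 days: 270 − 31 = 239 left.
February 1859 has 28 days (1859 is not a leap year): 239 − 28 = 211 left.
January 1859 has 31 days: 211 − 31 = 180 left.
December 1858 has 31 days: 180 − 31 = 149 left.
November 1858 has 30 days: 149 − 30 = 119 left.
October 1858 has 31 days: 119 − 31 = 88 left.
September 1858 has 30 days: 88 − 30 = 58 left.
August 1858 has 31 days: 58 − 31 = 27 left.
July 1858 has 31 days; 31 − 27 = 4 → July 4, 1858.
Counting forward 22 weeks (= 154 days) from July 4, 1858:
July has 31 days, so 31 − 4 = 27 days remain after July 4, 1858; 154 − 27 = 127 left.
August 1858 has 31 days: 127 − 31 = 96 left.
September 1858 has 30 days: 96 − 30 = 66 left.
October 1858 has 31 days: 66 − 31 = 35 left.
November 1858 has 30 days: 35 − 30 = 5 left.
5 days into December 1858 → December 5, 1858.

December 5, 1858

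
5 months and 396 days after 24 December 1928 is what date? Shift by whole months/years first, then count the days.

Adding 5 months and 396 days from December 24, 1928: first the month/year part, then the days.
month 12 + 5 = 17, which is month 5 of year 1929 → May 1929.
Day 24 is valid in May, giving May 24, 1929.
Now add 396 days from May 24, 1929.
May has 31 days, so 31 − 24 = 7 days remain after May 24, 1929; 396 − 7 = 389 left.
June 1929 has 30 days: 389 − 30 = 359 left.
July 1929 has 31 days: 359 − 31 = 328 left.
August 1929 has 31 days: 328 − 31 = 297 left.
September 1929 has 30 days: 297 − 30 = 267 left.
October 1929 has 31 days: 267 − 31 = 236 left.
November 1929 has 30 days: 236 − 30 = 206 left.
December 1929 has 31 days: 206 − 31 = 175 left.
January 1930 has 31 days: 175 − 31 = 144 left.
February 1930 has 28 days (1930 is not a leap year): 144 − 28 = 116 left.
March 1930 has 31 days: 116 − 31 = 85 left.
April 1930 has 30 days: 85 − 30 = 55 left.
May 1930 has 31 days: 55 − 31 = 24 left.
24 days into June 1930 → June 24, 1930.

June 24, 1930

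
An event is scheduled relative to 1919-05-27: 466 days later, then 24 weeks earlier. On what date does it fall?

March 20, 1920

Adding 466 days from May 27, 1919:
May has 31 days, so 31 − 27 = 4 days remain after May 27, 1919; 466 − 4 = 462 left.
June 1919 has 30 days: 462 − 30 = 432 left.
July 1919 has 31 days: 432 − 31 = 401 left.
August 1919 has 31 days: 401 − 31 = 370 left.
September 1919 has 30 days: 370 − 30 = 340 left.
October 1919 has 31 days: 340 − 31 = 309 left.
November 1919 has 30 days: 309 − 30 = 279 left.
December 1919 has 31 days: 279 − 31 = 248 left.
January 1920 has 31 days: 248 − 31 = 217 left.
February 1920 has 29 days (1920 is a leap year): 217 − 29 = 188 left.
March 1920 has 31 days: 188 − 31 = 157 left.
April 1920 has 30 days: 157 − 30 = 127 left.
May 1920 has 31 days: 127 − 31 = 96 left.
June 1920 has 30 days: 96 − 30 = 66 left.
July 1920 has 31 days: 66 − 31 = 35 left.
August 1920 has 31 days: 35 − 31 = 4 left.
4 days into September 1920 → September 4, 1920.
Going back 24 weeks (= 168 days) from September 4, 1920:
Going back 4 days from September 4, 1920 reaches the end of the previous month; 168 − 4 = 164 left.
August 1920 has 31 days: 164 − 31 = 133 left.
July 1920 has 31 days: 133 − 31 = 102 left.
June 1920 has 30 days: 102 − 30 = 72 left.
May 1920 has 31 days: 72 − 31 = 41 left.
April 1920 has 30 days: 41 − 30 = 11 left.
March 1920 has 31 days; 31 − 11 = 20 → March 20, 1920.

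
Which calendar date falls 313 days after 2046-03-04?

January 11, 2047

Advancing 313 days from March 4, 2046.
March has 31 days, so 31 − 4 = 27 days remain after March 4, 2046; 313 − 27 = 286 left.
April 2046 has 30 days: 286 − 30 = 256 left.
May 2046 has 31 days: 256 − 31 = 225 left.
June 2046 has 30 days: 225 − 30 = 195 left.
July 2046 has 31 days: 195 − 31 = 164 left.
August 2046 has 31 days: 164 − 31 = 133 left.
September 2046 has 30 days: 133 − 30 = 103 left.
October 2046 has 31 days: 103 − 31 = 72 left.
November 2046 has 30 days: 72 − 30 = 42 left.
December 2046 has 31 days: 42 − 31 = 11 left.
11 days into January 2047 → January 11, 2047.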